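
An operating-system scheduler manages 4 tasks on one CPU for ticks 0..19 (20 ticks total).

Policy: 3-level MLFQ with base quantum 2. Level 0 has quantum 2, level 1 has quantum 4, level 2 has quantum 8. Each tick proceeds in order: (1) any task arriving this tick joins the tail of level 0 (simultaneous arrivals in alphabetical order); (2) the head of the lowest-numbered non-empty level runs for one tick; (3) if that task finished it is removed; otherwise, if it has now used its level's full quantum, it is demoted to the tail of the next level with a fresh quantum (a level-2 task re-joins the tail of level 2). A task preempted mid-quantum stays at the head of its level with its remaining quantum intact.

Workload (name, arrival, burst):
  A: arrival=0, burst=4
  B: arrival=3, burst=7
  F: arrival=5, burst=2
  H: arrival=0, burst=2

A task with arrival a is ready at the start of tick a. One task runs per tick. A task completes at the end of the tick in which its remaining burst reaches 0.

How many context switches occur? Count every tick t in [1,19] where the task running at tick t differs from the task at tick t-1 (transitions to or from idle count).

t=0: L0/L1/L2 = AH/-/- → run A
t=1: L0/L1/L2 = AH/-/- → run A
t=2: L0/L1/L2 = H/A/- → run H
t=3: L0/L1/L2 = HB/A/- → run H
t=4: L0/L1/L2 = B/A/- → run B
t=5: L0/L1/L2 = BF/A/- → run B
t=6: L0/L1/L2 = F/AB/- → run F
t=7: L0/L1/L2 = F/AB/- → run F
t=8: L0/L1/L2 = -/AB/- → run A
t=9: L0/L1/L2 = -/AB/- → run A
t=10: L0/L1/L2 = -/B/- → run B
t=11: L0/L1/L2 = -/B/- → run B
t=12: L0/L1/L2 = -/B/- → run B
t=13: L0/L1/L2 = -/B/- → run B
t=14: L0/L1/L2 = -/-/B → run B
t=15: (idle)
t=16: (idle)
t=17: (idle)
t=18: (idle)
t=19: (idle)

context switches = 6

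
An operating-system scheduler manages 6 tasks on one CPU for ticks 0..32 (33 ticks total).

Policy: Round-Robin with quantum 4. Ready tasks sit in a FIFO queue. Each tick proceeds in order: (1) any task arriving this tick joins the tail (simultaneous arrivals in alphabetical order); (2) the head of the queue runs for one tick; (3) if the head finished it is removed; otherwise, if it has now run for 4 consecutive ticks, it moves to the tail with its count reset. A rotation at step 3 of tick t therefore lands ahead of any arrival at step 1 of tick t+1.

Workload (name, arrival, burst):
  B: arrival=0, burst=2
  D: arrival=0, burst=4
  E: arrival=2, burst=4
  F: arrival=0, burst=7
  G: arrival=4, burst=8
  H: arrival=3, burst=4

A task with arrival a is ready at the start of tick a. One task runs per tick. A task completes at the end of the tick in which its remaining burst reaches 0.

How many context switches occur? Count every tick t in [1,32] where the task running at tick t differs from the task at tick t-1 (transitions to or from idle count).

context switches = 8

t=0: queue=[B,D,F] q_used=0 → run B
t=1: queue=[B,D,F] q_used=1 → run B
t=2: queue=[D,F,E] q_used=0 → run D
t=3: queue=[D,F,E,H] q_used=1 → run D
t=4: queue=[D,F,E,H,G] q_used=2 → run D
t=5: queue=[D,F,E,H,G] q_used=3 → run D
t=6: queue=[F,E,H,G] q_used=0 → run F
t=7: queue=[F,E,H,G] q_used=1 → run F
t=8: queue=[F,E,H,G] q_used=2 → run F
t=9: queue=[F,E,H,G] q_used=3 → run F
t=10: queue=[E,H,G,F] q_used=0 → run E
t=11: queue=[E,H,G,F] q_used=1 → run E
t=12: queue=[E,H,G,F] q_used=2 → run E
t=13: queue=[E,H,G,F] q_used=3 → run E
t=14: queue=[H,G,F] q_used=0 → run H
t=15: queue=[H,G,F] q_used=1 → run H
t=16: queue=[H,G,F] q_used=2 → run H
t=17: queue=[H,G,F] q_used=3 → run H
t=18: queue=[G,F] q_used=0 → run G
t=19: queue=[G,F] q_used=1 → run G
t=20: queue=[G,F] q_used=2 → run G
t=21: queue=[G,F] q_used=3 → run G
t=22: queue=[F,G] q_used=0 → run F
t=23: queue=[F,G] q_used=1 → run F
t=24: queue=[F,G] q_used=2 → run F
t=25: queue=[G] q_used=0 → run G
t=26: queue=[G] q_used=1 → run G
t=27: queue=[G] q_used=2 → run G
t=28: queue=[G] q_used=3 → run G
t=29: (idle)
t=30: (idle)
t=31: (idle)
t=32: (idle)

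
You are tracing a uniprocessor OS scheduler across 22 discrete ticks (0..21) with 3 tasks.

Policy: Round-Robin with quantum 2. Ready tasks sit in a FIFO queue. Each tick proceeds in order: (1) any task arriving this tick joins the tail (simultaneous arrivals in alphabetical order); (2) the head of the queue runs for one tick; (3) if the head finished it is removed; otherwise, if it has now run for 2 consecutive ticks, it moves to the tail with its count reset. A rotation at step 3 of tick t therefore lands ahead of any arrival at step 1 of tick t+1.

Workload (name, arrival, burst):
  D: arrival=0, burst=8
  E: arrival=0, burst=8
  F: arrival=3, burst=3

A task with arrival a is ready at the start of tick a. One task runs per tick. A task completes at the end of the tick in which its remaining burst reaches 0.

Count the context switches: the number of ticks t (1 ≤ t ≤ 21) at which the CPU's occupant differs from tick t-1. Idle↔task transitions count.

t=0: queue=[D,E] q_used=0 → run D
t=1: queue=[D,E] q_used=1 → run D
t=2: queue=[E,D] q_used=0 → run E
t=3: queue=[E,D,F] q_used=1 → run E
t=4: queue=[D,F,E] q_used=0 → run D
t=5: queue=[D,F,E] q_used=1 → run D
t=6: queue=[F,E,D] q_used=0 → run F
t=7: queue=[F,E,D] q_used=1 → run F
t=8: queue=[E,D,F] q_used=0 → run E
t=9: queue=[E,D,F] q_used=1 → run E
t=10: queue=[D,F,E] q_used=0 → run D
t=11: queue=[D,F,E] q_used=1 → run D
t=12: queue=[F,E,D] q_used=0 → run F
t=13: queue=[E,D] q_used=0 → run E
t=14: queue=[E,D] q_used=1 → run E
t=15: queue=[D,E] q_used=0 → run D
t=16: queue=[D,E] q_used=1 → run D
t=17: queue=[E] q_used=0 → run E
t=18: queue=[E] q_used=1 → run E
t=19: (idle)
t=20: (idle)
t=21: (idle)

context switches = 10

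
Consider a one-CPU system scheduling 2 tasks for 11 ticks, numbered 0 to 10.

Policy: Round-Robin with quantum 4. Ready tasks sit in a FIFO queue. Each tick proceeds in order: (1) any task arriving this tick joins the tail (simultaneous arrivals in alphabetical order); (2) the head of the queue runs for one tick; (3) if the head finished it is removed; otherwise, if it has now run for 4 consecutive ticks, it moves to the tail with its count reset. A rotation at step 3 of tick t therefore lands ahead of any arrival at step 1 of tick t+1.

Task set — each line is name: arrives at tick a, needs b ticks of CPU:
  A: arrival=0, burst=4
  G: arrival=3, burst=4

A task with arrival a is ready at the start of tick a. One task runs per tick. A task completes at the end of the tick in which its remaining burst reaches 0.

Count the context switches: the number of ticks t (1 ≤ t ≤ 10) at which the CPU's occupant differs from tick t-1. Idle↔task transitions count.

t=0: queue=[A] q_used=0 → run A
t=1: queue=[A] q_used=1 → run A
t=2: queue=[A] q_used=2 → run A
t=3: queue=[A,G] q_used=3 → run A
t=4: queue=[G] q_used=0 → run G
t=5: queue=[G] q_used=1 → run G
t=6: queue=[G] q_used=2 → run G
t=7: queue=[G] q_used=3 → run G
t=8: (idle)
t=9: (idle)
t=10: (idle)

context switches = 2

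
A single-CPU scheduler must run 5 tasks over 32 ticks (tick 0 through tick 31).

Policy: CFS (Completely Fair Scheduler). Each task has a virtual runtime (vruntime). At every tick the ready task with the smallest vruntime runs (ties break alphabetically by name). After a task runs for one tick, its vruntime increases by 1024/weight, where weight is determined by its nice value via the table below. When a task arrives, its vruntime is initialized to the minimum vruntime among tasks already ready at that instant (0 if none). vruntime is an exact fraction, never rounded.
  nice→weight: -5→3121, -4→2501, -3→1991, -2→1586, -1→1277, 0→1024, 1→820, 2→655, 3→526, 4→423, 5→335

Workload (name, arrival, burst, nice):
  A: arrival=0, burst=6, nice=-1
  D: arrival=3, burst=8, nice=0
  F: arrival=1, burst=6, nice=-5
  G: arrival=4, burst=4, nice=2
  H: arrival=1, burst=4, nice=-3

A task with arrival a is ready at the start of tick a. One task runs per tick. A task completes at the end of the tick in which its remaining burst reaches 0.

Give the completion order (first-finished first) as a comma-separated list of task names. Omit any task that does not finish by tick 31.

completion order = H, F, A, G, D

t=0: vr[A=0] → run A
t=1: vr[A=1024/1277 F=1024/1277 H=1024/1277] → run A
t=2: vr[A=2048/1277 F=1024/1277 H=1024/1277] → run F
t=3: vr[A=2048/1277 D=1024/1277 F=4503552/3985517 H=1024/1277] → run D
t=4: vr[A=2048/1277 D=2301/1277 F=4503552/3985517 G=1024/1277 H=1024/1277] → run G
t=5: vr[A=2048/1277 D=2301/1277 F=4503552/3985517 G=1978368/836435 H=1024/1277] → run H
t=6: vr[A=2048/1277 D=2301/1277 F=4503552/3985517 G=1978368/836435 H=3346432/2542507] → run F
t=7: vr[A=2048/1277 D=2301/1277 F=5811200/3985517 G=1978368/836435 H=3346432/2542507] → run H
t=8: vr[A=2048/1277 D=2301/1277 F=5811200/3985517 G=1978368/836435 H=4654080/2542507] → run F
t=9: vr[A=2048/1277 D=2301/1277 F=7118848/3985517 G=1978368/836435 H=4654080/2542507] → run A
t=10: vr[A=3072/1277 D=2301/1277 F=7118848/3985517 G=1978368/836435 H=4654080/2542507] → run F
t=11: vr[A=3072/1277 D=2301/1277 F=8426496/3985517 G=1978368/836435 H=4654080/2542507] → run D
t=12: vr[A=3072/1277 D=3578/1277 F=8426496/3985517 G=1978368/836435 H=4654080/2542507] → run H
t=13: vr[A=3072/1277 D=3578/1277 F=8426496/3985517 G=1978368/836435 H=5961728/2542507] → run F
t=14: vr[A=3072/1277 D=3578/1277 F=9734144/3985517 G=1978368/836435 H=5961728/2542507] → run H
t=15: vr[A=3072/1277 D=3578/1277 F=9734144/3985517 G=1978368/836435] → run G
t=16: vr[A=3072/1277 D=3578/1277 F=9734144/3985517 G=3286016/836435] → run A
t=17: vr[A=4096/1277 D=3578/1277 F=9734144/3985517 G=3286016/836435] → run F
t=18: vr[A=4096/1277 D=3578/1277 G=3286016/836435] → run D
t=19: vr[A=4096/1277 D=4855/1277 G=3286016/836435] → run A
t=20: vr[A=5120/1277 D=4855/1277 G=3286016/836435] → run D
t=21: vr[A=5120/1277 D=6132/1277 G=3286016/836435] → run G
t=22: vr[A=5120/1277 D=6132/1277 G=4593664/836435] → run A
t=23: vr[D=6132/1277 G=4593664/836435] → run D
t=24: vr[D=7409/1277 G=4593664/836435] → run G
t=25: vr[D=7409/1277] → run D
t=26: vr[D=8686/1277] → run D
t=27: vr[D=9963/1277] → run D
t=28: (idle)
t=29: (idle)
t=30: (idle)
t=31: (idle)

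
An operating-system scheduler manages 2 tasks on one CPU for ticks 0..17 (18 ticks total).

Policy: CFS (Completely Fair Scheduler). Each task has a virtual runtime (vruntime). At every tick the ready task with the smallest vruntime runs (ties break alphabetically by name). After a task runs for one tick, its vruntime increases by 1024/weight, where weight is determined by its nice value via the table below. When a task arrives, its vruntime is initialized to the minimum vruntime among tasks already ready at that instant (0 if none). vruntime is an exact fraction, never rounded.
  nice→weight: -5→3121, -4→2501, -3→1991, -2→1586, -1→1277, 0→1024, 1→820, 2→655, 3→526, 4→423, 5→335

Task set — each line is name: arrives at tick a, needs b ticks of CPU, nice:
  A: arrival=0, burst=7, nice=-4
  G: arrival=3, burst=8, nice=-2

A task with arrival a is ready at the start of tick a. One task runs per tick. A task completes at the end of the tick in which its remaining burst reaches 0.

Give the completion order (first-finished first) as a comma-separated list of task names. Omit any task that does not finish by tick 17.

t=0: vr[A=0] → run A
t=1: vr[A=1024/2501] → run A
t=2: vr[A=2048/2501] → run A
t=3: vr[A=3072/2501 G=3072/2501] → run A
t=4: vr[A=4096/2501 G=3072/2501] → run G
t=5: vr[A=4096/2501 G=60928/32513] → run A
t=6: vr[A=5120/2501 G=60928/32513] → run G
t=7: vr[A=5120/2501 G=81920/32513] → run A
t=8: vr[A=6144/2501 G=81920/32513] → run A
t=9: vr[G=81920/32513] → run G
t=10: vr[G=102912/32513] → run G
t=11: vr[G=123904/32513] → run G
t=12: vr[G=144896/32513] → run G
t=13: vr[G=165888/32513] → run G
t=14: vr[G=186880/32513] → run G
t=15: (idle)
t=16: (idle)
t=17: (idle)

completion order = A, G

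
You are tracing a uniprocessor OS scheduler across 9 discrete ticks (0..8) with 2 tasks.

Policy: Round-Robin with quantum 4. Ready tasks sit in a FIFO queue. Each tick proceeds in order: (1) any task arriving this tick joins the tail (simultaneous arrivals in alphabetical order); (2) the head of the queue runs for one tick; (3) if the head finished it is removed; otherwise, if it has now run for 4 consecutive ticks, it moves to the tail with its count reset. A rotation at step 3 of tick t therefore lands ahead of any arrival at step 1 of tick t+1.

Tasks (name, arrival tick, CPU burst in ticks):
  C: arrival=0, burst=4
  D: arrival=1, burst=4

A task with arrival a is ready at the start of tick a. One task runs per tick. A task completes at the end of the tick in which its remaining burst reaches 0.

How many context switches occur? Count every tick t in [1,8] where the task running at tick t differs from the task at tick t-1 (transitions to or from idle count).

t=0: queue=[C] q_used=0 → run C
t=1: queue=[C,D] q_used=1 → run C
t=2: queue=[C,D] q_used=2 → run C
t=3: queue=[C,D] q_used=3 → run C
t=4: queue=[D] q_used=0 → run D
t=5: queue=[D] q_used=1 → run D
t=6: queue=[D] q_used=2 → run D
t=7: queue=[D] q_used=3 → run D
t=8: (idle)

context switches = 2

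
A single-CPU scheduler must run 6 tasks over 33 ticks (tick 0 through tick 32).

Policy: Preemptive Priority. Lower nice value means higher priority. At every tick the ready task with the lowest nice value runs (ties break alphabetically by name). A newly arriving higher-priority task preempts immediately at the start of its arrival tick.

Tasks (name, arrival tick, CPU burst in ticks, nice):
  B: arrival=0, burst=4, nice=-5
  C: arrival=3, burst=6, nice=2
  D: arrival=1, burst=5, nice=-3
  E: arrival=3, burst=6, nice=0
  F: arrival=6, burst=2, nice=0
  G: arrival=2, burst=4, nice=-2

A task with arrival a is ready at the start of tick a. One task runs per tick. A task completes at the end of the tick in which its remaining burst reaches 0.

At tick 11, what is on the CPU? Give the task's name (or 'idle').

running at tick 11 = G

t=0: ready={B} → run B
t=1: ready={B,D} → run B
t=2: ready={B,D,G} → run B
t=3: ready={B,C,D,E,G} → run B
t=4: ready={C,D,E,G} → run D
t=5: ready={C,D,E,G} → run D
t=6: ready={C,D,E,F,G} → run D
t=7: ready={C,D,E,F,G} → run D
t=8: ready={C,D,E,F,G} → run D
t=9: ready={C,E,F,G} → run G
t=10: ready={C,E,F,G} → run G
t=11: ready={C,E,F,G} → run G
t=12: ready={C,E,F,G} → run G
t=13: ready={C,E,F} → run E
t=14: ready={C,E,F} → run E
t=15: ready={C,E,F} → run E
t=16: ready={C,E,F} → run E
t=17: ready={C,E,F} → run E
t=18: ready={C,E,F} → run E
t=19: ready={C,F} → run F
t=20: ready={C,F} → run F
t=21: ready={C} → run C
t=22: ready={C} → run C
t=23: ready={C} → run C
t=24: ready={C} → run C
t=25: ready={C} → run C
t=26: ready={C} → run C
t=27: (idle)
t=28: (idle)
t=29: (idle)
t=30: (idle)
t=31: (idle)
t=32: (idle)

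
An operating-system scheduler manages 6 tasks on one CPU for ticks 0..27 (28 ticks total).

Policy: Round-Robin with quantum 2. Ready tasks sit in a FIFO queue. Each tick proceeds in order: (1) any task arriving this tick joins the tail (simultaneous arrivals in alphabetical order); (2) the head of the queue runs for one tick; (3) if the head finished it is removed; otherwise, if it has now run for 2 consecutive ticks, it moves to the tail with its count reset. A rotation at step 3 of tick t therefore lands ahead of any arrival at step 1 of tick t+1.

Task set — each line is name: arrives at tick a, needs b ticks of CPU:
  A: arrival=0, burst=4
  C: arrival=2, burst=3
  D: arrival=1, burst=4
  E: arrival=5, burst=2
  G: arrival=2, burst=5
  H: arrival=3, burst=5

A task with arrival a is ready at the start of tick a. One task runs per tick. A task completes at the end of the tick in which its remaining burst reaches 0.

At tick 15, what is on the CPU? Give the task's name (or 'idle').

running at tick 15 = E

t=0: queue=[A] q_used=0 → run A
t=1: queue=[A,D] q_used=1 → run A
t=2: queue=[D,A,C,G] q_used=0 → run D
t=3: queue=[D,A,C,G,H] q_used=1 → run D
t=4: queue=[A,C,G,H,D] q_used=0 → run A
t=5: queue=[A,C,G,H,D,E] q_used=1 → run A
t=6: queue=[C,G,H,D,E] q_used=0 → run C
t=7: queue=[C,G,H,D,E] q_used=1 → run C
t=8: queue=[G,H,D,E,C] q_used=0 → run G
t=9: queue=[G,H,D,E,C] q_used=1 → run G
t=10: queue=[H,D,E,C,G] q_used=0 → run H
t=11: queue=[H,D,E,C,G] q_used=1 → run H
t=12: queue=[D,E,C,G,H] q_used=0 → run D
t=13: queue=[D,E,C,G,H] q_used=1 → run D
t=14: queue=[E,C,G,H] q_used=0 → run E
t=15: queue=[E,C,G,H] q_used=1 → run E
t=16: queue=[C,G,H] q_used=0 → run C
t=17: queue=[G,H] q_used=0 → run G
t=18: queue=[G,H] q_used=1 → run G
t=19: queue=[H,G] q_used=0 → run H
t=20: queue=[H,G] q_used=1 → run H
t=21: queue=[G,H] q_used=0 → run G
t=22: queue=[H] q_used=0 → run H
t=23: (idle)
t=24: (idle)
t=25: (idle)
t=26: (idle)
t=27: (idle)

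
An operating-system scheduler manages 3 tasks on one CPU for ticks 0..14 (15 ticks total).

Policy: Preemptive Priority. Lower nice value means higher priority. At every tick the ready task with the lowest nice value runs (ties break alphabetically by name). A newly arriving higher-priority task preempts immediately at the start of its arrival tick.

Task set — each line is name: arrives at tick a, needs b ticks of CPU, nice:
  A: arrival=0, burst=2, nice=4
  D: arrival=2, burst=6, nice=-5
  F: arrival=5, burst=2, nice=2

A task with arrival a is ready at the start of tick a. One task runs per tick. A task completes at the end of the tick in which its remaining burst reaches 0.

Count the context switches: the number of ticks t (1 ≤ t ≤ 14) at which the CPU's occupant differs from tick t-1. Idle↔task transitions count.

context switches = 3

t=0: ready={A} → run A
t=1: ready={A} → run A
t=2: ready={D} → run D
t=3: ready={D} → run D
t=4: ready={D} → run D
t=5: ready={D,F} → run D
t=6: ready={D,F} → run D
t=7: ready={D,F} → run D
t=8: ready={F} → run F
t=9: ready={F} → run F
t=10: (idle)
t=11: (idle)
t=12: (idle)
t=13: (idle)
t=14: (idle)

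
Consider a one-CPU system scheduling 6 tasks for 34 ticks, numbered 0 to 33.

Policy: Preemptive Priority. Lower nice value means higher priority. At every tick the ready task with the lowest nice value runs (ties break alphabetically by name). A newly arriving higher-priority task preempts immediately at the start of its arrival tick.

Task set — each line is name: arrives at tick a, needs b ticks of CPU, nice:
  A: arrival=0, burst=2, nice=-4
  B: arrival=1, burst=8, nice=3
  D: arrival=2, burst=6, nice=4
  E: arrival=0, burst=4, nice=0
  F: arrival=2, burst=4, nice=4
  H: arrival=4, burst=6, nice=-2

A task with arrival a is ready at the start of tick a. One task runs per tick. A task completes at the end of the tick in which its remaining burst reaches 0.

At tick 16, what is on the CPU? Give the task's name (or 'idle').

t=0: ready={A,E} → run A
t=1: ready={A,B,E} → run A
t=2: ready={B,D,E,F} → run E
t=3: ready={B,D,E,F} → run E
t=4: ready={B,D,E,F,H} → run H
t=5: ready={B,D,E,F,H} → run H
t=6: ready={B,D,E,F,H} → run H
t=7: ready={B,D,E,F,H} → run H
t=8: ready={B,D,E,F,H} → run H
t=9: ready={B,D,E,F,H} → run H
t=10: ready={B,D,E,F} → run E
t=11: ready={B,D,E,F} → run E
t=12: ready={B,D,F} → run B
t=13: ready={B,D,F} → run B
t=14: ready={B,D,F} → run B
t=15: ready={B,D,F} → run B
t=16: ready={B,D,F} → run B
t=17: ready={B,D,F} → run B
t=18: ready={B,D,F} → run B
t=19: ready={B,D,F} → run B
t=20: ready={D,F} → run D
t=21: ready={D,F} → run D
t=22: ready={D,F} → run D
t=23: ready={D,F} → run D
t=24: ready={D,F} → run D
t=25: ready={D,F} → run D
t=26: ready={F} → run F
t=27: ready={F} → run F
t=28: ready={F} → run F
t=29: ready={F} → run F
t=30: (idle)
t=31: (idle)
t=32: (idle)
t=33: (idle)

running at tick 16 = B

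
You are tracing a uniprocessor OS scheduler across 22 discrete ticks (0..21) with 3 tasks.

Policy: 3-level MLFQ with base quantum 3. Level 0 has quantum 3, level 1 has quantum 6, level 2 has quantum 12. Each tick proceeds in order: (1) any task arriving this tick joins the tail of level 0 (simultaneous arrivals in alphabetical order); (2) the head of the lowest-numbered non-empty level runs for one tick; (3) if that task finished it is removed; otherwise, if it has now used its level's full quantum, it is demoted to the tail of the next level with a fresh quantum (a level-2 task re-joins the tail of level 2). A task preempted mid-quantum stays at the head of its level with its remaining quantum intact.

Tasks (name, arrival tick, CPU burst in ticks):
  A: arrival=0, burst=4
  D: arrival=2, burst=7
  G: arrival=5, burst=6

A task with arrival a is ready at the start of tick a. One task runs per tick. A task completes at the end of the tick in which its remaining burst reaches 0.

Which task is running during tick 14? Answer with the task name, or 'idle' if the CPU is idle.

t=0: L0/L1/L2 = A/-/- → run A
t=1: L0/L1/L2 = A/-/- → run A
t=2: L0/L1/L2 = AD/-/- → run A
t=3: L0/L1/L2 = D/A/- → run D
t=4: L0/L1/L2 = D/A/- → run D
t=5: L0/L1/L2 = DG/A/- → run D
t=6: L0/L1/L2 = G/AD/- → run G
t=7: L0/L1/L2 = G/AD/- → run G
t=8: L0/L1/L2 = G/AD/- → run G
t=9: L0/L1/L2 = -/ADG/- → run A
t=10: L0/L1/L2 = -/DG/- → run D
t=11: L0/L1/L2 = -/DG/- → run D
t=12: L0/L1/L2 = -/DG/- → run D
t=13: L0/L1/L2 = -/DG/- → run D
t=14: L0/L1/L2 = -/G/- → run G
t=15: L0/L1/L2 = -/G/- → run G
t=16: L0/L1/L2 = -/G/- → run G
t=17: (idle)
t=18: (idle)
t=19: (idle)
t=20: (idle)
t=21: (idle)

running at tick 14 = G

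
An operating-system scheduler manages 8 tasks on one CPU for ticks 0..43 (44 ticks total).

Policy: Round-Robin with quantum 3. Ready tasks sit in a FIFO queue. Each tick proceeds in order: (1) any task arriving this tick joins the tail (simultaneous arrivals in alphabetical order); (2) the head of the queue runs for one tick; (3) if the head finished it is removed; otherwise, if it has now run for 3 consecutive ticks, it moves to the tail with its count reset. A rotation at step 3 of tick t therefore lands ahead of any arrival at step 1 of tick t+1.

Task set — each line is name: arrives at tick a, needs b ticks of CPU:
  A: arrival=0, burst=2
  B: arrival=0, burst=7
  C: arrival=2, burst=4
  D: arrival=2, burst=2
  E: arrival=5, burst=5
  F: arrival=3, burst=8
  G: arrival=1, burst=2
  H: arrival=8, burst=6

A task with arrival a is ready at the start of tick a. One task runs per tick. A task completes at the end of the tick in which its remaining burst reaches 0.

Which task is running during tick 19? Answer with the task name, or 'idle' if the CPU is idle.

t=0: queue=[A,B] q_used=0 → run A
t=1: queue=[A,B,G] q_used=1 → run A
t=2: queue=[B,G,C,D] q_used=0 → run B
t=3: queue=[B,G,C,D,F] q_used=1 → run B
t=4: queue=[B,G,C,D,F] q_used=2 → run B
t=5: queue=[G,C,D,F,B,E] q_used=0 → run G
t=6: queue=[G,C,D,F,B,E] q_used=1 → run G
t=7: queue=[C,D,F,B,E] q_used=0 → run C
t=8: queue=[C,D,F,B,E,H] q_used=1 → run C
t=9: queue=[C,D,F,B,E,H] q_used=2 → run C
t=10: queue=[D,F,B,E,H,C] q_used=0 → run D
t=11: queue=[D,F,B,E,H,C] q_used=1 → run D
t=12: queue=[F,B,E,H,C] q_used=0 → run F
t=13: queue=[F,B,E,H,C] q_used=1 → run F
t=14: queue=[F,B,E,H,C] q_used=2 → run F
t=15: queue=[B,E,H,C,F] q_used=0 → run B
t=16: queue=[B,E,H,C,F] q_used=1 → run B
t=17: queue=[B,E,H,C,F] q_used=2 → run B
t=18: queue=[E,H,C,F,B] q_used=0 → run E
t=19: queue=[E,H,C,F,B] q_used=1 → run E
t=20: queue=[E,H,C,F,B] q_used=2 → run E
t=21: queue=[H,C,F,B,E] q_used=0 → run H
t=22: queue=[H,C,F,B,E] q_used=1 → run H
t=23: queue=[H,C,F,B,E] q_used=2 → run H
t=24: queue=[C,F,B,E,H] q_used=0 → run C
t=25: queue=[F,B,E,H] q_used=0 → run F
t=26: queue=[F,B,E,H] q_used=1 → run F
t=27: queue=[F,B,E,H] q_used=2 → run F
t=28: queue=[B,E,H,F] q_used=0 → run B
t=29: queue=[E,H,F] q_used=0 → run E
t=30: queue=[E,H,F] q_used=1 → run E
t=31: queue=[H,F] q_used=0 → run H
t=32: queue=[H,F] q_used=1 → run H
t=33: queue=[H,F] q_used=2 → run H
t=34: queue=[F] q_used=0 → run F
t=35: queue=[F] q_used=1 → run F
t=36: (idle)
t=37: (idle)
t=38: (idle)
t=39: (idle)
t=40: (idle)
t=41: (idle)
t=42: (idle)
t=43: (idle)

running at tick 19 = E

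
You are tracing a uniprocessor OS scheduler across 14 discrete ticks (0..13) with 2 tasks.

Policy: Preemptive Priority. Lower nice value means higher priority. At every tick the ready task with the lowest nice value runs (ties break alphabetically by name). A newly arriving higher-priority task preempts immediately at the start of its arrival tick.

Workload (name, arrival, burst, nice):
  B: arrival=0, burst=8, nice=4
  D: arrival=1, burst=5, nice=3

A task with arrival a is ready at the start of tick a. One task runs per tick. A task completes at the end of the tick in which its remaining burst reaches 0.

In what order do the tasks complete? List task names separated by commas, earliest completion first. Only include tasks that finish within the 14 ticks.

t=0: ready={B} → run B
t=1: ready={B,D} → run D
t=2: ready={B,D} → run D
t=3: ready={B,D} → run D
t=4: ready={B,D} → run D
t=5: ready={B,D} → run D
t=6: ready={B} → run B
t=7: ready={B} → run B
t=8: ready={B} → run B
t=9: ready={B} → run B
t=10: ready={B} → run B
t=11: ready={B} → run B
t=12: ready={B} → run B
t=13: (idle)

completion order = D, B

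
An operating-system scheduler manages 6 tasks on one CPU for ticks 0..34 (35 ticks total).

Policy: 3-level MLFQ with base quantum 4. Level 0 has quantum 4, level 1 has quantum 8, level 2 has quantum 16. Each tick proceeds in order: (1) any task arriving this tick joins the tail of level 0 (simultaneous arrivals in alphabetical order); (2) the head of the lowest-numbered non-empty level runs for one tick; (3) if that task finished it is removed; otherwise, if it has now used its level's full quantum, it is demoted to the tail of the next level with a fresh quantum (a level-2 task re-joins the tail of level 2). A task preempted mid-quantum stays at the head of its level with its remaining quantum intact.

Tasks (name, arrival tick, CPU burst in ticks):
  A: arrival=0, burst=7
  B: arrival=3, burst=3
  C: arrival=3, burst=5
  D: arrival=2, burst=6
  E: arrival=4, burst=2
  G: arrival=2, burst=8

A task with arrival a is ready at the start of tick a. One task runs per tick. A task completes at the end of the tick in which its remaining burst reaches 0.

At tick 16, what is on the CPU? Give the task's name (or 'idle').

running at tick 16 = C

t=0: L0/L1/L2 = A/-/- → run A
t=1: L0/L1/L2 = A/-/- → run A
t=2: L0/L1/L2 = ADG/-/- → run A
t=3: L0/L1/L2 = ADGBC/-/- → run A
t=4: L0/L1/L2 = DGBCE/A/- → run D
t=5: L0/L1/L2 = DGBCE/A/- → run D
t=6: L0/L1/L2 = DGBCE/A/- → run D
t=7: L0/L1/L2 = DGBCE/A/- → run D
t=8: L0/L1/L2 = GBCE/AD/- → run G
t=9: L0/L1/L2 = GBCE/AD/- → run G
t=10: L0/L1/L2 = GBCE/AD/- → run G
t=11: L0/L1/L2 = GBCE/AD/- → run G
t=12: L0/L1/L2 = BCE/ADG/- → run B
t=13: L0/L1/L2 = BCE/ADG/- → run B
t=14: L0/L1/L2 = BCE/ADG/- → run B
t=15: L0/L1/L2 = CE/ADG/- → run C
t=16: L0/L1/L2 = CE/ADG/- → run C
t=17: L0/L1/L2 = CE/ADG/- → run C
t=18: L0/L1/L2 = CE/ADG/- → run C
t=19: L0/L1/L2 = E/ADGC/- → run E
t=20: L0/L1/L2 = E/ADGC/- → run E
t=21: L0/L1/L2 = -/ADGC/- → run A
t=22: L0/L1/L2 = -/ADGC/- → run A
t=23: L0/L1/L2 = -/ADGC/- → run A
t=24: L0/L1/L2 = -/DGC/- → run D
t=25: L0/L1/L2 = -/DGC/- → run D
t=26: L0/L1/L2 = -/GC/- → run G
t=27: L0/L1/L2 = -/GC/- → run G
t=28: L0/L1/L2 = -/GC/- → run G
t=29: L0/L1/L2 = -/GC/- → run G
t=30: L0/L1/L2 = -/C/- → run C
t=31: (idle)
t=32: (idle)
t=33: (idle)
t=34: (idle)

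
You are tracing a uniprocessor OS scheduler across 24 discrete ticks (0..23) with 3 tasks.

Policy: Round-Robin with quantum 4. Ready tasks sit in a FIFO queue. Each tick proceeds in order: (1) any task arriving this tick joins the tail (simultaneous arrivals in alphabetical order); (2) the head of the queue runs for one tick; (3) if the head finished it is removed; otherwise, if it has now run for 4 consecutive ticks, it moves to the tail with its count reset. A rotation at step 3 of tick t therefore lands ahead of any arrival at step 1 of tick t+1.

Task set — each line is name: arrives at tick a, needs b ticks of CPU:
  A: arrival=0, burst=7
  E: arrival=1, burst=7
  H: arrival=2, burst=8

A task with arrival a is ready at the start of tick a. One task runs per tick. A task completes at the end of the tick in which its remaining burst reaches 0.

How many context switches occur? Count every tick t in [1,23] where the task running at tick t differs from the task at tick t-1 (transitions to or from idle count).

t=0: queue=[A] q_used=0 → run A
t=1: queue=[A,E] q_used=1 → run A
t=2: queue=[A,E,H] q_used=2 → run A
t=3: queue=[A,E,H] q_used=3 → run A
t=4: queue=[E,H,A] q_used=0 → run E
t=5: queue=[E,H,A] q_used=1 → run E
t=6: queue=[E,H,A] q_used=2 → run E
t=7: queue=[E,H,A] q_used=3 → run E
t=8: queue=[H,A,E] q_used=0 → run H
t=9: queue=[H,A,E] q_used=1 → run H
t=10: queue=[H,A,E] q_used=2 → run H
t=11: queue=[H,A,E] q_used=3 → run H
t=12: queue=[A,E,H] q_used=0 → run A
t=13: queue=[A,E,H] q_used=1 → run A
t=14: queue=[A,E,H] q_used=2 → run A
t=15: queue=[E,H] q_used=0 → run E
t=16: queue=[E,H] q_used=1 → run E
t=17: queue=[E,H] q_used=2 → run E
t=18: queue=[H] q_used=0 → run H
t=19: queue=[H] q_used=1 → run H
t=20: queue=[H] q_used=2 → run H
t=21: queue=[H] q_used=3 → run H
t=22: (idle)
t=23: (idle)

context switches = 6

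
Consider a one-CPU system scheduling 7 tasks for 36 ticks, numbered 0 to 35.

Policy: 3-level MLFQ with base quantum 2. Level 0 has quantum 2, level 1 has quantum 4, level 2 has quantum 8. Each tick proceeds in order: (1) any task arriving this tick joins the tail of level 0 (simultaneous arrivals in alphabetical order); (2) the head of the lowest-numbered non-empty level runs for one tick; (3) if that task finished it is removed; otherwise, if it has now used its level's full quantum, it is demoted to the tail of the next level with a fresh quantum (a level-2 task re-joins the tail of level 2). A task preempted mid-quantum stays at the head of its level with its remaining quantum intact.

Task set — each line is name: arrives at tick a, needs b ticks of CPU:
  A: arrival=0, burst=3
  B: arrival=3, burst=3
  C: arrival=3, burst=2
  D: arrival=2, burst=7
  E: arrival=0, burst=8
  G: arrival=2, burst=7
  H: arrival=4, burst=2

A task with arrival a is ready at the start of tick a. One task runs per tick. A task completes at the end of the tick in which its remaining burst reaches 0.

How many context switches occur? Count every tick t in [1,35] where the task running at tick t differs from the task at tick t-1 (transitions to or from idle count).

t=0: L0/L1/L2 = AE/-/- → run A
t=1: L0/L1/L2 = AE/-/- → run A
t=2: L0/L1/L2 = EDG/A/- → run E
t=3: L0/L1/L2 = EDGBC/A/- → run E
t=4: L0/L1/L2 = DGBCH/AE/- → run D
t=5: L0/L1/L2 = DGBCH/AE/- → run D
t=6: L0/L1/L2 = GBCH/AED/- → run G
t=7: L0/L1/L2 = GBCH/AED/- → run G
t=8: L0/L1/L2 = BCH/AEDG/- → run B
t=9: L0/L1/L2 = BCH/AEDG/- → run B
t=10: L0/L1/L2 = CH/AEDGB/- → run C
t=11: L0/L1/L2 = CH/AEDGB/- → run C
t=12: L0/L1/L2 = H/AEDGB/- → run H
t=13: L0/L1/L2 = H/AEDGB/- → run H
t=14: L0/L1/L2 = -/AEDGB/- → run A
t=15: L0/L1/L2 = -/EDGB/- → run E
t=16: L0/L1/L2 = -/EDGB/- → run E
t=17: L0/L1/L2 = -/EDGB/- → run E
t=18: L0/L1/L2 = -/EDGB/- → run E
t=19: L0/L1/L2 = -/DGB/E → run D
t=20: L0/L1/L2 = -/DGB/E → run D
t=21: L0/L1/L2 = -/DGB/E → run D
t=22: L0/L1/L2 = -/DGB/E → run D
t=23: L0/L1/L2 = -/GB/ED → run G
t=24: L0/L1/L2 = -/GB/ED → run G
t=25: L0/L1/L2 = -/GB/ED → run G
t=26: L0/L1/L2 = -/GB/ED → run G
t=27: L0/L1/L2 = -/B/EDG → run B
t=28: L0/L1/L2 = -/-/EDG → run E
t=29: L0/L1/L2 = -/-/EDG → run E
t=30: L0/L1/L2 = -/-/DG → run D
t=31: L0/L1/L2 = -/-/G → run G
t=32: (idle)
t=33: (idle)
t=34: (idle)
t=35: (idle)

context switches = 15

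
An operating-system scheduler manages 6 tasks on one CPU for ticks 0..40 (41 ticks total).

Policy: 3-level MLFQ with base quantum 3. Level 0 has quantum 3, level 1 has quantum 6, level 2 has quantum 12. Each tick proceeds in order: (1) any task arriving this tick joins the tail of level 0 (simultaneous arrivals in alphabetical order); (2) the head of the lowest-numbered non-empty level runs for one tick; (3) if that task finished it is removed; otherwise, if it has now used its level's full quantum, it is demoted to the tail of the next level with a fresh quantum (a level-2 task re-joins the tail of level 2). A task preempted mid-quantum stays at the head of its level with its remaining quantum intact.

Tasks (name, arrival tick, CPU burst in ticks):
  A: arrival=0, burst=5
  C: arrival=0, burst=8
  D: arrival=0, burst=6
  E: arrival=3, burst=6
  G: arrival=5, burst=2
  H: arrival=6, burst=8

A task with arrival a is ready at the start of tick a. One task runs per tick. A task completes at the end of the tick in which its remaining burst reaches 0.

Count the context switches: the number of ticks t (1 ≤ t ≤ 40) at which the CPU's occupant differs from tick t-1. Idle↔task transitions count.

t=0: L0/L1/L2 = ACD/-/- → run A
t=1: L0/L1/L2 = ACD/-/- → run A
t=2: L0/L1/L2 = ACD/-/- → run A
t=3: L0/L1/L2 = CDE/A/- → run C
t=4: L0/L1/L2 = CDE/A/- → run C
t=5: L0/L1/L2 = CDEG/A/- → run C
t=6: L0/L1/L2 = DEGH/AC/- → run D
t=7: L0/L1/L2 = DEGH/AC/- → run D
t=8: L0/L1/L2 = DEGH/AC/- → run D
t=9: L0/L1/L2 = EGH/ACD/- → run E
t=10: L0/L1/L2 = EGH/ACD/- → run E
t=11: L0/L1/L2 = EGH/ACD/- → run E
t=12: L0/L1/L2 = GH/ACDE/- → run G
t=13: L0/L1/L2 = GH/ACDE/- → run G
t=14: L0/L1/L2 = H/ACDE/- → run H
t=15: L0/L1/L2 = H/ACDE/- → run H
t=16: L0/L1/L2 = H/ACDE/- → run H
t=17: L0/L1/L2 = -/ACDEH/- → run A
t=18: L0/L1/L2 = -/ACDEH/- → run A
t=19: L0/L1/L2 = -/CDEH/- → run C
t=20: L0/L1/L2 = -/CDEH/- → run C
t=21: L0/L1/L2 = -/CDEH/- → run C
t=22: L0/L1/L2 = -/CDEH/- → run C
t=23: L0/L1/L2 = -/CDEH/- → run C
t=24: L0/L1/L2 = -/DEH/- → run D
t=25: L0/L1/L2 = -/DEH/- → run D
t=26: L0/L1/L2 = -/DEH/- → run D
t=27: L0/L1/L2 = -/EH/- → run E
t=28: L0/L1/L2 = -/EH/- → run E
t=29: L0/L1/L2 = -/EH/- → run E
t=30: L0/L1/L2 = -/H/- → run H
t=31: L0/L1/L2 = -/H/- → run H
t=32: L0/L1/L2 = -/H/- → run H
t=33: L0/L1/L2 = -/H/- → run H
t=34: L0/L1/L2 = -/H/- → run H
t=35: (idle)
t=36: (idle)
t=37: (idle)
t=38: (idle)
t=39: (idle)
t=40: (idle)

context switches = 11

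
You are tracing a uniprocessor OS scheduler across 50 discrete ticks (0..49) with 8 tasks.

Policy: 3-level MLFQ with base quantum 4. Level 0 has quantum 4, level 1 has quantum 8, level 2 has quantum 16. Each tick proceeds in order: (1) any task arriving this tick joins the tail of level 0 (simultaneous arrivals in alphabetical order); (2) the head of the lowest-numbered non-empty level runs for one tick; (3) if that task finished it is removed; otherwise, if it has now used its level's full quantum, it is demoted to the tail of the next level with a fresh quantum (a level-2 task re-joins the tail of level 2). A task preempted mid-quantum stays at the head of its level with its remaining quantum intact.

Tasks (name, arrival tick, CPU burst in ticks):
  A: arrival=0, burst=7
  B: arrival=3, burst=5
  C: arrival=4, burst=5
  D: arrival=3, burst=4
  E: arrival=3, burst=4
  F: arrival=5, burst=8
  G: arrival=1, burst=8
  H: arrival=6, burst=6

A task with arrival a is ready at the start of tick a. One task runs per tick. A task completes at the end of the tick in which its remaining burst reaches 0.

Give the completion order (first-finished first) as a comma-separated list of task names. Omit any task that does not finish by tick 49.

completion order = D, E, A, G, B, C, F, H

t=0: L0/L1/L2 = A/-/- → run A
t=1: L0/L1/L2 = AG/-/- → run A
t=2: L0/L1/L2 = AG/-/- → run A
t=3: L0/L1/L2 = AGBDE/-/- → run A
t=4: L0/L1/L2 = GBDEC/A/- → run G
t=5: L0/L1/L2 = GBDECF/A/- → run G
t=6: L0/L1/L2 = GBDECFH/A/- → run G
t=7: L0/L1/L2 = GBDECFH/A/- → run G
t=8: L0/L1/L2 = BDECFH/AG/- → run B
t=9: L0/L1/L2 = BDECFH/AG/- → run B
t=10: L0/L1/L2 = BDECFH/AG/- → run B
t=11: L0/L1/L2 = BDECFH/AG/- → run B
t=12: L0/L1/L2 = DECFH/AGB/- → run D
t=13: L0/L1/L2 = DECFH/AGB/- → run D
t=14: L0/L1/L2 = DECFH/AGB/- → run D
t=15: L0/L1/L2 = DECFH/AGB/- → run D
t=16: L0/L1/L2 = ECFH/AGB/- → run E
t=17: L0/L1/L2 = ECFH/AGB/- → run E
t=18: L0/L1/L2 = ECFH/AGB/- → run E
t=19: L0/L1/L2 = ECFH/AGB/- → run E
t=20: L0/L1/L2 = CFH/AGB/- → run C
t=21: L0/L1/L2 = CFH/AGB/- → run C
t=22: L0/L1/L2 = CFH/AGB/- → run C
t=23: L0/L1/L2 = CFH/AGB/- → run C
t=24: L0/L1/L2 = FH/AGBC/- → run F
t=25: L0/L1/L2 = FH/AGBC/- → run F
t=26: L0/L1/L2 = FH/AGBC/- → run F
t=27: L0/L1/L2 = FH/AGBC/- → run F
t=28: L0/L1/L2 = H/AGBCF/- → run H
t=29: L0/L1/L2 = H/AGBCF/- → run H
t=30: L0/L1/L2 = H/AGBCF/- → run H
t=31: L0/L1/L2 = H/AGBCF/- → run H
t=32: L0/L1/L2 = -/AGBCFH/- → run A
t=33: L0/L1/L2 = -/AGBCFH/- → run A
t=34: L0/L1/L2 = -/AGBCFH/- → run A
t=35: L0/L1/L2 = -/GBCFH/- → run G
t=36: L0/L1/L2 = -/GBCFH/- → run G
t=37: L0/L1/L2 = -/GBCFH/- → run G
t=38: L0/L1/L2 = -/GBCFH/- → run G
t=39: L0/L1/L2 = -/BCFH/- → run B
t=40: L0/L1/L2 = -/CFH/- → run C
t=41: L0/L1/L2 = -/FH/- → run F
t=42: L0/L1/L2 = -/FH/- → run F
t=43: L0/L1/L2 = -/FH/- → run F
t=44: L0/L1/L2 = -/FH/- → run F
t=45: L0/L1/L2 = -/H/- → run H
t=46: L0/L1/L2 = -/H/- → run H
t=47: (idle)
t=48: (idle)
t=49: (idle)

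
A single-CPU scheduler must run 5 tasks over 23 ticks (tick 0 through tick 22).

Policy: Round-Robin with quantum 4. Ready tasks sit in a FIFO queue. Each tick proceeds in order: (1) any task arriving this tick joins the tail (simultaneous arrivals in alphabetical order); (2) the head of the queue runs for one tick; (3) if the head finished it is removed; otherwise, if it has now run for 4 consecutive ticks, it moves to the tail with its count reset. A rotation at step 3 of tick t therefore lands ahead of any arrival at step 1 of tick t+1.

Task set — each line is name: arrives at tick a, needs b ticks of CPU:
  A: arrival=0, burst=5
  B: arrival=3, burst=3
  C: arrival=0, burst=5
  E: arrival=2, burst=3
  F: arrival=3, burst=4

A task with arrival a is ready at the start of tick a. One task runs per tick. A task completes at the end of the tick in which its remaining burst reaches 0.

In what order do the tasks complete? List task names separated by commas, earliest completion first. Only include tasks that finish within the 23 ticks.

t=0: queue=[A,C] q_used=0 → run A
t=1: queue=[A,C] q_used=1 → run A
t=2: queue=[A,C,E] q_used=2 → run A
t=3: queue=[A,C,E,B,F] q_used=3 → run A
t=4: queue=[C,E,B,F,A] q_used=0 → run C
t=5: queue=[C,E,B,F,A] q_used=1 → run C
t=6: queue=[C,E,B,F,A] q_used=2 → run C
t=7: queue=[C,E,B,F,A] q_used=3 → run C
t=8: queue=[E,B,F,A,C] q_used=0 → run E
t=9: queue=[E,B,F,A,C] q_used=1 → run E
t=10: queue=[E,B,F,A,C] q_used=2 → run E
t=11: queue=[B,F,A,C] q_used=0 → run B
t=12: queue=[B,F,A,C] q_used=1 → run B
t=13: queue=[B,F,A,C] q_used=2 → run B
t=14: queue=[F,A,C] q_used=0 → run F
t=15: queue=[F,A,C] q_used=1 → run F
t=16: queue=[F,A,C] q_used=2 → run F
t=17: queue=[F,A,C] q_used=3 → run F
t=18: queue=[A,C] q_used=0 → run A
t=19: queue=[C] q_used=0 → run C
t=20: (idle)
t=21: (idle)
t=22: (idle)

completion order = E, B, F, A, C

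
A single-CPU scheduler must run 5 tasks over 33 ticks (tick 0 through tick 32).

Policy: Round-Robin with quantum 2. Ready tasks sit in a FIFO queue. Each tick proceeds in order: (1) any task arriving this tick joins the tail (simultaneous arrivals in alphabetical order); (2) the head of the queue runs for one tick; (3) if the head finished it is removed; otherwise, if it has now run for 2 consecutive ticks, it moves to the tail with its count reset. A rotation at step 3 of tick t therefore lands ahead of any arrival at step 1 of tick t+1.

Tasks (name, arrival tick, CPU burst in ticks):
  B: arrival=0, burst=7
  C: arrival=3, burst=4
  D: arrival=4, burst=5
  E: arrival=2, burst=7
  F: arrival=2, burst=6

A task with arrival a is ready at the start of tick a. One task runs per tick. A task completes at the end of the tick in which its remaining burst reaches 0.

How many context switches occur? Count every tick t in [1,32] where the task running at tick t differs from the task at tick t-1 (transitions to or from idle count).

t=0: queue=[B] q_used=0 → run B
t=1: queue=[B] q_used=1 → run B
t=2: queue=[B,E,F] q_used=0 → run B
t=3: queue=[B,E,F,C] q_used=1 → run B
t=4: queue=[E,F,C,B,D] q_used=0 → run E
t=5: queue=[E,F,C,B,D] q_used=1 → run E
t=6: queue=[F,C,B,D,E] q_used=0 → run F
t=7: queue=[F,C,B,D,E] q_used=1 → run F
t=8: queue=[C,B,D,E,F] q_used=0 → run C
t=9: queue=[C,B,D,E,F] q_used=1 → run C
t=10: queue=[B,D,E,F,C] q_used=0 → run B
t=11: queue=[B,D,E,F,C] q_used=1 → run B
t=12: queue=[D,E,F,C,B] q_used=0 → run D
t=13: queue=[D,E,F,C,B] q_used=1 → run D
t=14: queue=[E,F,C,B,D] q_used=0 → run E
t=15: queue=[E,F,C,B,D] q_used=1 → run E
t=16: queue=[F,C,B,D,E] q_used=0 → run F
t=17: queue=[F,C,B,D,E] q_used=1 → run F
t=18: queue=[C,B,D,E,F] q_used=0 → run C
t=19: queue=[C,B,D,E,F] q_used=1 → run C
t=20: queue=[B,D,E,F] q_used=0 → run B
t=21: queue=[D,E,F] q_used=0 → run D
t=22: queue=[D,E,F] q_used=1 → run D
t=23: queue=[E,F,D] q_used=0 → run E
t=24: queue=[E,F,D] q_used=1 → run E
t=25: queue=[F,D,E] q_used=0 → run F
t=26: queue=[F,D,E] q_used=1 → run F
t=27: queue=[D,E] q_used=0 → run D
t=28: queue=[E] q_used=0 → run E
t=29: (idle)
t=30: (idle)
t=31: (idle)
t=32: (idle)

context switches = 15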